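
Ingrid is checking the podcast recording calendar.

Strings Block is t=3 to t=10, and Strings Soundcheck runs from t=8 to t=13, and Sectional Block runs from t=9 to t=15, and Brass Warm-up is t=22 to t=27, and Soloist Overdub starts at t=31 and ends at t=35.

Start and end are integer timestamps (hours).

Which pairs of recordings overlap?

Sorted by start: Strings Block, Strings Soundcheck, Sectional Block, Brass Warm-up, Soloist Overdub.
Strings Soundcheck starts before Strings Block ends → Strings Block and Strings Soundcheck overlap.
Sectional Block starts before Strings Block ends → Strings Block and Sectional Block overlap.
Brass Warm-up starts after Strings Block ends — done with Strings Block.
Sectional Block starts before Strings Soundcheck ends → Strings Soundcheck and Sectional Block overlap.
Brass Warm-up starts after Strings Soundcheck ends — done with Strings Soundcheck.
Brass Warm-up starts after Sectional Block ends — done with Sectional Block.
Soloist Overdub starts after Brass Warm-up ends.

Sectional Block & Strings Block, Sectional Block & Strings Soundcheck, Strings Block & Strings Soundcheck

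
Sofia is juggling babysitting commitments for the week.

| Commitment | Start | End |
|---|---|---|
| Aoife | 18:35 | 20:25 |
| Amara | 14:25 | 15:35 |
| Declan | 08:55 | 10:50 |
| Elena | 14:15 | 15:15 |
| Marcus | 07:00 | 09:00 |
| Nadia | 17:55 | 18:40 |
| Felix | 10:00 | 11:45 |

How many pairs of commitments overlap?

Two intervals overlap when each starts before the other ends.
Sorted by start: Marcus, Declan, Felix, Elena, Amara, Nadia, Aoife.
Declan starts before Marcus ends → Marcus and Declan overlap.
Felix starts after Marcus ends; Marcus is clear from here.
Felix starts before Declan ends → Declan and Felix overlap.
Elena starts after Declan ends; Declan is clear from here.
Elena starts after Felix ends; Felix is clear from here.
Amara starts before Elena ends → Elena and Amara overlap.
Nadia starts after Elena ends; Elena is clear from here.
Nadia starts after Amara ends; Amara is clear from here.
Aoife starts before Nadia ends → Nadia and Aoife overlap.
Overlapping pairs: Amara & Elena, Aoife & Nadia, Declan & Felix, Declan & Marcus — 4 in total.

4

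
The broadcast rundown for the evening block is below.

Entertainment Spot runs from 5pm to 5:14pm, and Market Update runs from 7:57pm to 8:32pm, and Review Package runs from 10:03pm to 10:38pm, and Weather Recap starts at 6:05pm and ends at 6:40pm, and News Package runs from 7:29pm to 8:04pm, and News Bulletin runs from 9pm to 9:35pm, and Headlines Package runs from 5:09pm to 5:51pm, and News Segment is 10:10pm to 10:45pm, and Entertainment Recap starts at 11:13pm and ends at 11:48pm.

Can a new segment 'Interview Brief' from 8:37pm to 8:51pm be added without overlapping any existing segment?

Yes — the slot is free

Entertainment Spot: ends 5:14pm at or before Interview Brief starts 8:37pm → clear.
Headlines Package: ends 5:51pm at or before Interview Brief starts 8:37pm → clear.
Weather Recap: ends 6:40pm at or before Interview Brief starts 8:37pm → clear.
News Package: ends 8:04pm at or before Interview Brief starts 8:37pm → clear.
Market Update: ends 8:32pm at or before Interview Brief starts 8:37pm → clear.
News Bulletin: starts 9pm at or after Interview Brief ends 8:51pm → clear.
Review Package: starts 10:03pm at or after Interview Brief ends 8:51pm → clear.
News Segment: starts 10:10pm at or after Interview Brief ends 8:51pm → clear.
Entertainment Recap: starts 11:13pm at or after Interview Brief ends 8:51pm → clear.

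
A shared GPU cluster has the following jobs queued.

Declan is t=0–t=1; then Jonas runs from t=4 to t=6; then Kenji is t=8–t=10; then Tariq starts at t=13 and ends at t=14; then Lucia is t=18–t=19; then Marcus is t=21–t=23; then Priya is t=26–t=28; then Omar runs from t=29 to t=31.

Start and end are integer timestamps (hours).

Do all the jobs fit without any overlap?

Yes

Sorted by start: Declan, Jonas, Kenji, Tariq, Lucia, Marcus, Priya, Omar.
Jonas starts after Declan ends; Declan is clear from here.
Kenji starts after Jonas ends; Jonas is clear from here.
Tariq starts after Kenji ends; Kenji is clear from here.
Lucia starts after Tariq ends; Tariq is clear from here.
Marcus starts after Lucia ends; Lucia is clear from here.
Priya starts after Marcus ends; Marcus is clear from here.
Omar starts after Priya ends.
Every pair is clear; the schedule has no overlaps.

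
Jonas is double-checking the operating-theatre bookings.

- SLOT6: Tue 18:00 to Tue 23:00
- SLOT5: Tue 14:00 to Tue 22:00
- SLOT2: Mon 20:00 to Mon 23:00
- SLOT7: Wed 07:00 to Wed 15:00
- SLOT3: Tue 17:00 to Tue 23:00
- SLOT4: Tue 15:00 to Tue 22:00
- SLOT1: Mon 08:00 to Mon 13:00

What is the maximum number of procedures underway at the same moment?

4

Sweep the timeline, counting +1 at each start and −1 at each end (ends before starts at a tie):
Mon 08:00 start SLOT1 → 1
Mon 13:00 end SLOT1 → 0
Mon 20:00 start SLOT2 → 1
Mon 23:00 end SLOT2 → 0
Tue 14:00 start SLOT5 → 1
Tue 15:00 start SLOT4 → 2
Tue 17:00 start SLOT3 → 3
Tue 18:00 start SLOT6 → 4
Tue 22:00 end SLOT4 → 3
Tue 22:00 end SLOT5 → 2
Tue 23:00 end SLOT3 → 1
Tue 23:00 end SLOT6 → 0
Wed 07:00 start SLOT7 → 1
Wed 15:00 end SLOT7 → 0
Peak is 4, at Tue 18:00 (SLOT3, SLOT4, SLOT5, SLOT6).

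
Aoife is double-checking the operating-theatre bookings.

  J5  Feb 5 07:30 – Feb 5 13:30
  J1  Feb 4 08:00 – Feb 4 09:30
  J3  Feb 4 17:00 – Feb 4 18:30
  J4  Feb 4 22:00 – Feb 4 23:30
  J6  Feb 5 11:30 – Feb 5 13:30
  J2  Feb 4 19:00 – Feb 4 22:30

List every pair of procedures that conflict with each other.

Check each pair: they overlap iff neither finishes before the other starts.
Sorted by start: J1, J3, J2, J4, J5, J6.
J3 starts after J1 ends, so nothing later overlaps J1 either.
J2 starts after J3 ends, so nothing later overlaps J3 either.
J4 starts before J2 ends → J2 and J4 overlap.
J5 starts after J2 ends, so nothing later overlaps J2 either.
J5 starts after J4 ends, so nothing later overlaps J4 either.
J6 starts before J5 ends → J5 and J6 overlap.

J2 & J4, J5 & J6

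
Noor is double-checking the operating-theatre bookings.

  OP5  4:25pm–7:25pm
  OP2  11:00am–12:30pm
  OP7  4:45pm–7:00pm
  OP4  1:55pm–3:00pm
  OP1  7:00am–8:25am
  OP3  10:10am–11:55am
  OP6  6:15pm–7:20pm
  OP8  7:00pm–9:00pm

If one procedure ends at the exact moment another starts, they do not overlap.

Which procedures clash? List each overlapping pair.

OP2 & OP3, OP5 & OP6, OP5 & OP7, OP5 & OP8, OP6 & OP7, OP6 & OP8

Sorted by start: OP1, OP3, OP2, OP4, OP5, OP7, OP6, OP8.
OP3 starts after OP1 ends, so nothing later overlaps OP1 either.
OP2 starts before OP3 ends → OP3 and OP2 overlap.
OP4 starts after OP3 ends, so nothing later overlaps OP3 either.
OP4 starts after OP2 ends, so nothing later overlaps OP2 either.
OP5 starts after OP4 ends, so nothing later overlaps OP4 either.
OP7 starts before OP5 ends → OP5 and OP7 overlap.
OP6 starts before OP5 ends → OP5 and OP6 overlap.
OP8 starts before OP5 ends → OP5 and OP8 overlap.
OP6 starts before OP7 ends → OP7 and OP6 overlap.
OP8 starts exactly when OP7 ends (back-to-back, no overlap).
OP8 starts before OP6 ends → OP6 and OP8 overlap.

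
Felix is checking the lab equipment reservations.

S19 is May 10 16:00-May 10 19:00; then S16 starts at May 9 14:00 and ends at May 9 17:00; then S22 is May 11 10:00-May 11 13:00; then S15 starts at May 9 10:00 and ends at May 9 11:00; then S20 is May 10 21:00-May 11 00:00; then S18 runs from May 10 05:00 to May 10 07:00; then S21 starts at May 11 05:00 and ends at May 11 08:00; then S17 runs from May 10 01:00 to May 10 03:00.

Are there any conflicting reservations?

No

Sorted by start: S15, S16, S17, S18, S19, S20, S21, S22.
S16 starts after S15 ends; S15 is clear from here.
S17 starts after S16 ends; S16 is clear from here.
S18 starts after S17 ends; S17 is clear from here.
S19 starts after S18 ends; S18 is clear from here.
S20 starts after S19 ends; S19 is clear from here.
S21 starts after S20 ends; S20 is clear from here.
S22 starts after S21 ends.
Every pair is clear; the schedule has no overlaps.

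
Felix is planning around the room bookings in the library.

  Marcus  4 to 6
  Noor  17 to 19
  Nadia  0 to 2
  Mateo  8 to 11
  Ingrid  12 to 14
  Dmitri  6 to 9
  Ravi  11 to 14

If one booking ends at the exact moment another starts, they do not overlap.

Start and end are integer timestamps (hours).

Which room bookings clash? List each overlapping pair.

Dmitri & Mateo, Ingrid & Ravi

Sorted by start: Nadia, Marcus, Dmitri, Mateo, Ravi, Ingrid, Noor.
Marcus starts after Nadia ends — done with Nadia.
Dmitri starts exactly when Marcus ends (back-to-back, no overlap) — done with Marcus.
Mateo starts before Dmitri ends → Dmitri and Mateo overlap.
Ravi starts after Dmitri ends — done with Dmitri.
Ravi starts exactly when Mateo ends (back-to-back, no overlap) — done with Mateo.
Ingrid starts before Ravi ends → Ravi and Ingrid overlap.
Noor starts after Ravi ends.
Noor starts after Ingrid ends.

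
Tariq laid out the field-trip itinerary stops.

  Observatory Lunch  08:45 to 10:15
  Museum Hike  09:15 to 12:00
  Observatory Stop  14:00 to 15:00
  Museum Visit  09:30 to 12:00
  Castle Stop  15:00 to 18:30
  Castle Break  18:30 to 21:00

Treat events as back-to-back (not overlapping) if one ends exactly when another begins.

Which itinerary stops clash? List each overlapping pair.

Sorted by start: Observatory Lunch, Museum Hike, Museum Visit, Observatory Stop, Castle Stop, Castle Break.
Museum Hike starts before Observatory Lunch ends → Observatory Lunch and Museum Hike overlap.
Museum Visit starts before Observatory Lunch ends → Observatory Lunch and Museum Visit overlap.
Observatory Stop starts after Observatory Lunch ends; Observatory Lunch is clear from here.
Museum Visit starts before Museum Hike ends → Museum Hike and Museum Visit overlap.
Observatory Stop starts after Museum Hike ends; Museum Hike is clear from here.
Observatory Stop starts after Museum Visit ends; Museum Visit is clear from here.
Castle Stop starts exactly when Observatory Stop ends (back-to-back, no overlap); Observatory Stop is clear from here.
Castle Break starts exactly when Castle Stop ends (back-to-back, no overlap).

Museum Hike & Museum Visit, Museum Hike & Observatory Lunch, Museum Visit & Observatory Lunch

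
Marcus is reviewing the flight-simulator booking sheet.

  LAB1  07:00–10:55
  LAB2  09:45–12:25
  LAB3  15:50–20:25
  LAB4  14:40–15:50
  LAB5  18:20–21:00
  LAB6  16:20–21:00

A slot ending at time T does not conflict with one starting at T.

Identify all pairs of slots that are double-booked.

Two intervals overlap when each starts before the other ends.
Sorted by start: LAB1, LAB2, LAB4, LAB3, LAB6, LAB5.
LAB2 starts before LAB1 ends → LAB1 and LAB2 overlap.
LAB4 starts after LAB1 ends, so nothing later overlaps LAB1 either.
LAB4 starts after LAB2 ends, so nothing later overlaps LAB2 either.
LAB3 starts exactly when LAB4 ends (back-to-back, no overlap), so nothing later overlaps LAB4 either.
LAB6 starts before LAB3 ends → LAB3 and LAB6 overlap.
LAB5 starts before LAB3 ends → LAB3 and LAB5 overlap.
LAB5 starts before LAB6 ends → LAB6 and LAB5 overlap.

LAB1 & LAB2, LAB3 & LAB5, LAB3 & LAB6, LAB5 & LAB6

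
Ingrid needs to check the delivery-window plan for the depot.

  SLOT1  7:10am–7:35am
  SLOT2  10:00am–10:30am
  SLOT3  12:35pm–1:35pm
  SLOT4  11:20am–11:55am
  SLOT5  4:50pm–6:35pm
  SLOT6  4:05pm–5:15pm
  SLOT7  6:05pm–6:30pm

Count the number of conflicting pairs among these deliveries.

Sorted by start: SLOT1, SLOT2, SLOT4, SLOT3, SLOT6, SLOT5, SLOT7.
SLOT2 starts after SLOT1 ends; SLOT1 is clear from here.
SLOT4 starts after SLOT2 ends; SLOT2 is clear from here.
SLOT3 starts after SLOT4 ends; SLOT4 is clear from here.
SLOT6 starts after SLOT3 ends; SLOT3 is clear from here.
SLOT5 starts before SLOT6 ends → SLOT6 and SLOT5 overlap.
SLOT7 starts after SLOT6 ends.
SLOT7 starts before SLOT5 ends → SLOT5 and SLOT7 overlap.
Overlapping pairs: SLOT5 & SLOT6, SLOT5 & SLOT7 — 2 in total.

2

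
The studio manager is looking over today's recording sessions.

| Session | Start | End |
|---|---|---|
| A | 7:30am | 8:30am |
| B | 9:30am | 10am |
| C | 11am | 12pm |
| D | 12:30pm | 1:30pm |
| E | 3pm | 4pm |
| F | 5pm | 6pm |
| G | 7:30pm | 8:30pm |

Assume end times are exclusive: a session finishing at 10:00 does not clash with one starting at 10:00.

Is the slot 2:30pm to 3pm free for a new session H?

Yes — the slot is free

A: ends 8:30am at or before H starts 2:30pm → clear.
B: ends 10am at or before H starts 2:30pm → clear.
C: ends 12pm at or before H starts 2:30pm → clear.
D: ends 1:30pm at or before H starts 2:30pm → clear.
E: starts 3pm at or after H ends 3pm → clear.
F: starts 5pm at or after H ends 3pm → clear.
G: starts 7:30pm at or after H ends 3pm → clear.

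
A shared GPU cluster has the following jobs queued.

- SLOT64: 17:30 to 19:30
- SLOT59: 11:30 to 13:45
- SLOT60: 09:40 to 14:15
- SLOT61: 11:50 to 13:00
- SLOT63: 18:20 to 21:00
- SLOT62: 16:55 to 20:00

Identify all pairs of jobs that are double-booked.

Check each pair: they overlap iff neither finishes before the other starts.
Sorted by start: SLOT60, SLOT59, SLOT61, SLOT62, SLOT64, SLOT63.
SLOT59 starts before SLOT60 ends → SLOT60 and SLOT59 overlap.
SLOT61 starts before SLOT60 ends → SLOT60 and SLOT61 overlap.
SLOT62 starts after SLOT60 ends, so nothing later overlaps SLOT60 either.
SLOT61 starts before SLOT59 ends → SLOT59 and SLOT61 overlap.
SLOT62 starts after SLOT59 ends, so nothing later overlaps SLOT59 either.
SLOT62 starts after SLOT61 ends, so nothing later overlaps SLOT61 either.
SLOT64 starts before SLOT62 ends → SLOT62 and SLOT64 overlap.
SLOT63 starts before SLOT62 ends → SLOT62 and SLOT63 overlap.
SLOT63 starts before SLOT64 ends → SLOT64 and SLOT63 overlap.

SLOT59 & SLOT60, SLOT59 & SLOT61, SLOT60 & SLOT61, SLOT62 & SLOT63, SLOT62 & SLOT64, SLOT63 & SLOT64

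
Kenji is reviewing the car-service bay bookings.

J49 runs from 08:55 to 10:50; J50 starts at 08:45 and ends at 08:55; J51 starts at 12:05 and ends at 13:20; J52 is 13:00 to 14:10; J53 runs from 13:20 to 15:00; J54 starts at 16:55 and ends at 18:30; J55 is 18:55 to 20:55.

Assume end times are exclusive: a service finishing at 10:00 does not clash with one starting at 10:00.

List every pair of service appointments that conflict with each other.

J51 & J52, J52 & J53

Sorted by start: J50, J49, J51, J52, J53, J54, J55.
J49 starts exactly when J50 ends (back-to-back, no overlap) — done with J50.
J51 starts after J49 ends — done with J49.
J52 starts before J51 ends → J51 and J52 overlap.
J53 starts exactly when J51 ends (back-to-back, no overlap) — done with J51.
J53 starts before J52 ends → J52 and J53 overlap.
J54 starts after J52 ends — done with J52.
J54 starts after J53 ends — done with J53.
J55 starts after J54 ends.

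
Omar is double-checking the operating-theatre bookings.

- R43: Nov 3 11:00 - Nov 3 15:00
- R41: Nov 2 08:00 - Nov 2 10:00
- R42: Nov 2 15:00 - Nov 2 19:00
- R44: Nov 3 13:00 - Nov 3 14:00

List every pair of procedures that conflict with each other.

Check each pair: they overlap iff neither finishes before the other starts.
Sorted by start: R41, R42, R43, R44.
R42 starts after R41 ends, so R41 has no further overlaps.
R43 starts after R42 ends, so R42 has no further overlaps.
R44 starts before R43 ends → R43 and R44 overlap.

R43 & R44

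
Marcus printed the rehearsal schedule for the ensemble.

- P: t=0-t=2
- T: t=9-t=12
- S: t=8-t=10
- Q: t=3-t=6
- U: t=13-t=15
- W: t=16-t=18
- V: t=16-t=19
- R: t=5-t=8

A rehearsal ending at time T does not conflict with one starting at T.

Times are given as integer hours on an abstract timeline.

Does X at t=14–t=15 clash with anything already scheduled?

Yes — it overlaps U

P: ends t=2 at or before X starts t=14 → clear.
Q: ends t=6 at or before X starts t=14 → clear.
R: ends t=8 at or before X starts t=14 → clear.
S: ends t=10 at or before X starts t=14 → clear.
T: ends t=12 at or before X starts t=14 → clear.
U: starts t=13 before X ends t=15, and ends t=15 after X starts t=14 → overlap.
V: starts t=16 at or after X ends t=15 → clear.
W: starts t=16 at or after X ends t=15 → clear.
X overlaps U.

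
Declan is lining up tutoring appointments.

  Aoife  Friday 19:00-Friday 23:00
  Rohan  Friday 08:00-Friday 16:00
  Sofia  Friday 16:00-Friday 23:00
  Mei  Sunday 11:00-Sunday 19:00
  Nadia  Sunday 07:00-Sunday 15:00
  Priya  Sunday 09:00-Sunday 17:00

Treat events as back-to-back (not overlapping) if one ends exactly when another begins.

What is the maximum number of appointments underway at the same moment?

Sweep the timeline, counting +1 at each start and −1 at each end (ends before starts at a tie):
Friday 08:00 start Rohan → 1
Friday 16:00 end Rohan → 0
Friday 16:00 start Sofia → 1
Friday 19:00 start Aoife → 2
Friday 23:00 end Aoife → 1
Friday 23:00 end Sofia → 0
Sunday 07:00 start Nadia → 1
Sunday 09:00 start Priya → 2
Sunday 11:00 start Mei → 3
Sunday 15:00 end Nadia → 2
Sunday 17:00 end Priya → 1
Sunday 19:00 end Mei → 0
Peak is 3, at Sunday 11:00 (Mei, Nadia, Priya).

3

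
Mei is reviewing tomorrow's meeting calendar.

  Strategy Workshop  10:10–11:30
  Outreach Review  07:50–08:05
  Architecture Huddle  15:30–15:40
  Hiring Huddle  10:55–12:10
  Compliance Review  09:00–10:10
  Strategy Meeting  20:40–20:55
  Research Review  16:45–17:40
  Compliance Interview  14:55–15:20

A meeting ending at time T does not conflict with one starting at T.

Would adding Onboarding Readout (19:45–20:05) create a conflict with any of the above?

Outreach Review: ends 08:05 at or before Onboarding Readout starts 19:45 → clear.
Compliance Review: ends 10:10 at or before Onboarding Readout starts 19:45 → clear.
Strategy Workshop: ends 11:30 at or before Onboarding Readout starts 19:45 → clear.
Hiring Huddle: ends 12:10 at or before Onboarding Readout starts 19:45 → clear.
Compliance Interview: ends 15:20 at or before Onboarding Readout starts 19:45 → clear.
Architecture Huddle: ends 15:40 at or before Onboarding Readout starts 19:45 → clear.
Research Review: ends 17:40 at or before Onboarding Readout starts 19:45 → clear.
Strategy Meeting: starts 20:40 at or after Onboarding Readout ends 20:05 → clear.

No — it doesn't clash with anything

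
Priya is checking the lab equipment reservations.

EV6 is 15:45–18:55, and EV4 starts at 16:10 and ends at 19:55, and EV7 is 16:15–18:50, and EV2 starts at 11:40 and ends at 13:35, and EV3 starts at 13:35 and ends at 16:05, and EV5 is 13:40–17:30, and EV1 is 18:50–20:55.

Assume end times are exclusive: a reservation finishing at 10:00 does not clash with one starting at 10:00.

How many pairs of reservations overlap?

10

Two intervals overlap when each starts before the other ends.
Sorted by start: EV2, EV3, EV5, EV6, EV4, EV7, EV1.
EV3 starts exactly when EV2 ends (back-to-back, no overlap), so nothing later overlaps EV2 either.
EV5 starts before EV3 ends → EV3 and EV5 overlap.
EV6 starts before EV3 ends → EV3 and EV6 overlap.
EV4 starts after EV3 ends, so nothing later overlaps EV3 either.
EV6 starts before EV5 ends → EV5 and EV6 overlap.
EV4 starts before EV5 ends → EV5 and EV4 overlap.
EV7 starts before EV5 ends → EV5 and EV7 overlap.
EV1 starts after EV5 ends.
EV4 starts before EV6 ends → EV6 and EV4 overlap.
EV7 starts before EV6 ends → EV6 and EV7 overlap.
EV1 starts before EV6 ends → EV6 and EV1 overlap.
EV7 starts before EV4 ends → EV4 and EV7 overlap.
EV1 starts before EV4 ends → EV4 and EV1 overlap.
EV1 starts exactly when EV7 ends (back-to-back, no overlap).
Overlapping pairs: EV1 & EV4, EV1 & EV6, EV3 & EV5, EV3 & EV6, EV4 & EV5, EV4 & EV6, EV4 & EV7, EV5 & EV6, EV5 & EV7, EV6 & EV7 — 10 in total.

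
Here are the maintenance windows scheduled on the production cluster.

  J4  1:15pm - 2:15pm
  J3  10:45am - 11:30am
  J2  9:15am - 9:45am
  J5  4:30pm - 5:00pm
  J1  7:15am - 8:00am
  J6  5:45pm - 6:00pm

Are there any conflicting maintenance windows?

No

Sorted by start: J1, J2, J3, J4, J5, J6.
J2 starts after J1 ends, so J1 has no further overlaps.
J3 starts after J2 ends, so J2 has no further overlaps.
J4 starts after J3 ends, so J3 has no further overlaps.
J5 starts after J4 ends, so J4 has no further overlaps.
J6 starts after J5 ends.
Every pair is clear; the schedule has no overlaps.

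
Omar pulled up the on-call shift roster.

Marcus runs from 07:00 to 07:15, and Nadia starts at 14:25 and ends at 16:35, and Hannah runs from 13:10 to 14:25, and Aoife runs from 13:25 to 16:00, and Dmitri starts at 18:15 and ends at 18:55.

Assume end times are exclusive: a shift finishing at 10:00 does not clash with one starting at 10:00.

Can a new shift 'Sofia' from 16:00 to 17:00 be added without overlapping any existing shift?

Marcus: ends 07:15 at or before Sofia starts 16:00 → clear.
Hannah: ends 14:25 at or before Sofia starts 16:00 → clear.
Aoife: ends 16:00 at or before Sofia starts 16:00 → clear.
Nadia: starts 14:25 before Sofia ends 17:00, and ends 16:35 after Sofia starts 16:00 → overlap.
Dmitri: starts 18:15 at or after Sofia ends 17:00 → clear.
Sofia overlaps Nadia.

No — it overlaps Nadia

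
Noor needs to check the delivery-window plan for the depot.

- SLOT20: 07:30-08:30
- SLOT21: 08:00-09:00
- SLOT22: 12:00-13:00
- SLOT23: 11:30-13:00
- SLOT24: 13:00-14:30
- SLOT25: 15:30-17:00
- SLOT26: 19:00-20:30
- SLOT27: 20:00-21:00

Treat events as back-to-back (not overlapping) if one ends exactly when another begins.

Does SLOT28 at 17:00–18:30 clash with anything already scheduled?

SLOT20: ends 08:30 at or before SLOT28 starts 17:00 → clear.
SLOT21: ends 09:00 at or before SLOT28 starts 17:00 → clear.
SLOT23: ends 13:00 at or before SLOT28 starts 17:00 → clear.
SLOT22: ends 13:00 at or before SLOT28 starts 17:00 → clear.
SLOT24: ends 14:30 at or before SLOT28 starts 17:00 → clear.
SLOT25: ends 17:00 at or before SLOT28 starts 17:00 → clear.
SLOT26: starts 19:00 at or after SLOT28 ends 18:30 → clear.
SLOT27: starts 20:00 at or after SLOT28 ends 18:30 → clear.

No — it doesn't clash with anything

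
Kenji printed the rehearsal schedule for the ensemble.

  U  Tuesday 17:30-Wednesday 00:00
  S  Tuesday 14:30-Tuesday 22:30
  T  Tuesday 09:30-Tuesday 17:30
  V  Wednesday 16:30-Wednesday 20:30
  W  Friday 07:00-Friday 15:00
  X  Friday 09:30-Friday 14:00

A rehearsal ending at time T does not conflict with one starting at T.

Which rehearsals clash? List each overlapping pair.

S & T, S & U, W & X

Check each pair: they overlap iff neither finishes before the other starts.
Sorted by start: T, S, U, V, W, X.
S starts before T ends → T and S overlap.
U starts exactly when T ends (back-to-back, no overlap); T is clear from here.
U starts before S ends → S and U overlap.
V starts after S ends; S is clear from here.
V starts after U ends; U is clear from here.
W starts after V ends; V is clear from here.
X starts before W ends → W and X overlap.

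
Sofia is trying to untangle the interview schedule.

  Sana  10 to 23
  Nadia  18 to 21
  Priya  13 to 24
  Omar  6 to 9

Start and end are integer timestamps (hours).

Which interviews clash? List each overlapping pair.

Nadia & Priya, Nadia & Sana, Priya & Sana

Sorted by start: Omar, Sana, Priya, Nadia.
Sana starts after Omar ends; Omar is clear from here.
Priya starts before Sana ends → Sana and Priya overlap.
Nadia starts before Sana ends → Sana and Nadia overlap.
Nadia starts before Priya ends → Priya and Nadia overlap.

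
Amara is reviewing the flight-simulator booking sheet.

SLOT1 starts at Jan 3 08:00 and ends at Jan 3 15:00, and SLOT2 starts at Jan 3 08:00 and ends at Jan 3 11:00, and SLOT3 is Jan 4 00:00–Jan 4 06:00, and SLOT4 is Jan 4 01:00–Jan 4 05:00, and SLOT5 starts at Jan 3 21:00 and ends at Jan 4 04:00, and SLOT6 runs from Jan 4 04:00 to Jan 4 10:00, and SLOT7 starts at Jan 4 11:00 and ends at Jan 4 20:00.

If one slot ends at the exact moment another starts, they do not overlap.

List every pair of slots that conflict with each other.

SLOT1 & SLOT2, SLOT3 & SLOT4, SLOT3 & SLOT5, SLOT3 & SLOT6, SLOT4 & SLOT5, SLOT4 & SLOT6

Sorted by start: SLOT1, SLOT2, SLOT5, SLOT3, SLOT4, SLOT6, SLOT7.
SLOT2 starts before SLOT1 ends → SLOT1 and SLOT2 overlap.
SLOT5 starts after SLOT1 ends, so SLOT1 has no further overlaps.
SLOT5 starts after SLOT2 ends, so SLOT2 has no further overlaps.
SLOT3 starts before SLOT5 ends → SLOT5 and SLOT3 overlap.
SLOT4 starts before SLOT5 ends → SLOT5 and SLOT4 overlap.
SLOT6 starts exactly when SLOT5 ends (back-to-back, no overlap), so SLOT5 has no further overlaps.
SLOT4 starts before SLOT3 ends → SLOT3 and SLOT4 overlap.
SLOT6 starts before SLOT3 ends → SLOT3 and SLOT6 overlap.
SLOT7 starts after SLOT3 ends.
SLOT6 starts before SLOT4 ends → SLOT4 and SLOT6 overlap.
SLOT7 starts after SLOT4 ends.
SLOT7 starts after SLOT6 ends.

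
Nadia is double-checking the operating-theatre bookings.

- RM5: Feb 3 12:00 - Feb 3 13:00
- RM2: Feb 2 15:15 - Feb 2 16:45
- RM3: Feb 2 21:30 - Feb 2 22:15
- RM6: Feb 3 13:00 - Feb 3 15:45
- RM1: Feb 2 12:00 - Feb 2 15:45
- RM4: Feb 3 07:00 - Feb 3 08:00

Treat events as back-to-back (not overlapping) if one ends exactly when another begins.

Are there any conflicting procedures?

Sorted by start: RM1, RM2, RM3, RM4, RM5, RM6.
RM2 starts before RM1 ends → RM1 and RM2 overlap.
That's a conflict, so the schedule is not conflict-free.

Yes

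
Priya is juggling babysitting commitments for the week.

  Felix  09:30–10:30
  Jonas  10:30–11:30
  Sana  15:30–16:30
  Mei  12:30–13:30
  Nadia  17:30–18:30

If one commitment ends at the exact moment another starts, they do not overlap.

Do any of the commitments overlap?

Check each pair: they overlap iff neither finishes before the other starts.
Sorted by start: Felix, Jonas, Mei, Sana, Nadia.
Jonas starts exactly when Felix ends (back-to-back, no overlap) — done with Felix.
Mei starts after Jonas ends — done with Jonas.
Sana starts after Mei ends — done with Mei.
Nadia starts after Sana ends.
Every pair is clear; the schedule has no overlaps.

No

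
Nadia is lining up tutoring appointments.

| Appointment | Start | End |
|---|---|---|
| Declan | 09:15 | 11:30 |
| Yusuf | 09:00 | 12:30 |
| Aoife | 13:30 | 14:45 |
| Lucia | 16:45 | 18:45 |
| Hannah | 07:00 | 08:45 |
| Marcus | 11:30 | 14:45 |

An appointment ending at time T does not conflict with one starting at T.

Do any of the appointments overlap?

Yes

Two intervals overlap when each starts before the other ends.
Sorted by start: Hannah, Yusuf, Declan, Marcus, Aoife, Lucia.
Yusuf starts after Hannah ends — done with Hannah.
Declan starts before Yusuf ends → Yusuf and Declan overlap.
That's a conflict, so the schedule is not conflict-free.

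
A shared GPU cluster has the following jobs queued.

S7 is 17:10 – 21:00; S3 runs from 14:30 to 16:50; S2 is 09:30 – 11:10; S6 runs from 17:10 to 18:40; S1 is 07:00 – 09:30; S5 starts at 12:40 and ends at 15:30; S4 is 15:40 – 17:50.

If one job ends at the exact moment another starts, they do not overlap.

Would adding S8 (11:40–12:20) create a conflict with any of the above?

No — it doesn't clash with anything

S1: ends 09:30 at or before S8 starts 11:40 → clear.
S2: ends 11:10 at or before S8 starts 11:40 → clear.
S5: starts 12:40 at or after S8 ends 12:20 → clear.
S3: starts 14:30 at or after S8 ends 12:20 → clear.
S4: starts 15:40 at or after S8 ends 12:20 → clear.
S6: starts 17:10 at or after S8 ends 12:20 → clear.
S7: starts 17:10 at or after S8 ends 12:20 → clear.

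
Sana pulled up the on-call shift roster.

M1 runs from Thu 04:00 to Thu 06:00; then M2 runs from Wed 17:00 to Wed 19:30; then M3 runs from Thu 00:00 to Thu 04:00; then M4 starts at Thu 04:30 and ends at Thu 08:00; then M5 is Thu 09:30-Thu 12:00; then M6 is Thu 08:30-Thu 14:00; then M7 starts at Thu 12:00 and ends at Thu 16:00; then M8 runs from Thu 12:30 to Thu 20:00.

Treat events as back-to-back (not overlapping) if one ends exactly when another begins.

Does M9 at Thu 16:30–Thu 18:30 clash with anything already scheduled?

M2: ends Wed 19:30 at or before M9 starts Thu 16:30 → clear.
M3: ends Thu 04:00 at or before M9 starts Thu 16:30 → clear.
M1: ends Thu 06:00 at or before M9 starts Thu 16:30 → clear.
M4: ends Thu 08:00 at or before M9 starts Thu 16:30 → clear.
M6: ends Thu 14:00 at or before M9 starts Thu 16:30 → clear.
M5: ends Thu 12:00 at or before M9 starts Thu 16:30 → clear.
M7: ends Thu 16:00 at or before M9 starts Thu 16:30 → clear.
M8: starts Thu 12:30 before M9 ends Thu 18:30, and ends Thu 20:00 after M9 starts Thu 16:30 → overlap.
M9 overlaps M8.

Yes — it overlaps M8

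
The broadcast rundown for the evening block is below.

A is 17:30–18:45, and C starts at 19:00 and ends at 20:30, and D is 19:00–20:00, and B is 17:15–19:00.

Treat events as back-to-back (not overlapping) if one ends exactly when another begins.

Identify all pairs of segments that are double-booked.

Check each pair: they overlap iff neither finishes before the other starts.
Sorted by start: B, A, C, D.
A starts before B ends → B and A overlap.
C starts exactly when B ends (back-to-back, no overlap); B is clear from here.
C starts after A ends; A is clear from here.
D starts before C ends → C and D overlap.

A & B, C & D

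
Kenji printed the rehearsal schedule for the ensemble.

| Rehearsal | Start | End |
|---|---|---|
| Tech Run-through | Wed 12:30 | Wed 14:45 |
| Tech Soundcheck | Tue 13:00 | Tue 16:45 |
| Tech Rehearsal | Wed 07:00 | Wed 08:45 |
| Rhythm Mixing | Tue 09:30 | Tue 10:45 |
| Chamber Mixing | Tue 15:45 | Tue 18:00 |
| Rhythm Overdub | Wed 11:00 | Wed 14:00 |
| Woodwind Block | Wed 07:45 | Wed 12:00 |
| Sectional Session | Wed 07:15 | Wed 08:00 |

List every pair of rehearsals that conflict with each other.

Chamber Mixing & Tech Soundcheck, Rhythm Overdub & Tech Run-through, Rhythm Overdub & Woodwind Block, Sectional Session & Tech Rehearsal, Sectional Session & Woodwind Block, Tech Rehearsal & Woodwind Block

Two intervals overlap when each starts before the other ends.
Sorted by start: Rhythm Mixing, Tech Soundcheck, Chamber Mixing, Tech Rehearsal, Sectional Session, Woodwind Block, Rhythm Overdub, Tech Run-through.
Tech Soundcheck starts after Rhythm Mixing ends, so nothing later overlaps Rhythm Mixing either.
Chamber Mixing starts before Tech Soundcheck ends → Tech Soundcheck and Chamber Mixing overlap.
Tech Rehearsal starts after Tech Soundcheck ends, so nothing later overlaps Tech Soundcheck either.
Tech Rehearsal starts after Chamber Mixing ends, so nothing later overlaps Chamber Mixing either.
Sectional Session starts before Tech Rehearsal ends → Tech Rehearsal and Sectional Session overlap.
Woodwind Block starts before Tech Rehearsal ends → Tech Rehearsal and Woodwind Block overlap.
Rhythm Overdub starts after Tech Rehearsal ends, so nothing later overlaps Tech Rehearsal either.
Woodwind Block starts before Sectional Session ends → Sectional Session and Woodwind Block overlap.
Rhythm Overdub starts after Sectional Session ends, so nothing later overlaps Sectional Session either.
Rhythm Overdub starts before Woodwind Block ends → Woodwind Block and Rhythm Overdub overlap.
Tech Run-through starts after Woodwind Block ends.
Tech Run-through starts before Rhythm Overdub ends → Rhythm Overdub and Tech Run-through overlap.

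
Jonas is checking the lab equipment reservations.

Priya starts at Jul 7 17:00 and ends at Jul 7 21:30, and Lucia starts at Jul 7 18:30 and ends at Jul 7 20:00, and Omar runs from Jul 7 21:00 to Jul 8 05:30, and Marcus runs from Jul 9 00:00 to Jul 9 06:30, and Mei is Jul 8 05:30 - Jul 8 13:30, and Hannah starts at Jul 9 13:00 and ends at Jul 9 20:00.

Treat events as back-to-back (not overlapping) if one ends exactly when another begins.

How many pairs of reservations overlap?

2

Two intervals overlap when each starts before the other ends.
Sorted by start: Priya, Lucia, Omar, Mei, Marcus, Hannah.
Lucia starts before Priya ends → Priya and Lucia overlap.
Omar starts before Priya ends → Priya and Omar overlap.
Mei starts after Priya ends; Priya is clear from here.
Omar starts after Lucia ends; Lucia is clear from here.
Mei starts exactly when Omar ends (back-to-back, no overlap); Omar is clear from here.
Marcus starts after Mei ends; Mei is clear from here.
Hannah starts after Marcus ends.
Overlapping pairs: Lucia & Priya, Omar & Priya — 2 in total.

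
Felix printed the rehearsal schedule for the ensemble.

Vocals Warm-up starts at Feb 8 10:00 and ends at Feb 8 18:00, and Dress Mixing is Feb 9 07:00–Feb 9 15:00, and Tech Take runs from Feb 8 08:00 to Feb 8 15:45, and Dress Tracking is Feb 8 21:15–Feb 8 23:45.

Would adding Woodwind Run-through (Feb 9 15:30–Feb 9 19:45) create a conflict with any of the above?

No — it doesn't clash with anything

Tech Take: ends Feb 8 15:45 at or before Woodwind Run-through starts Feb 9 15:30 → clear.
Vocals Warm-up: ends Feb 8 18:00 at or before Woodwind Run-through starts Feb 9 15:30 → clear.
Dress Tracking: ends Feb 8 23:45 at or before Woodwind Run-through starts Feb 9 15:30 → clear.
Dress Mixing: ends Feb 9 15:00 at or before Woodwind Run-through starts Feb 9 15:30 → clear.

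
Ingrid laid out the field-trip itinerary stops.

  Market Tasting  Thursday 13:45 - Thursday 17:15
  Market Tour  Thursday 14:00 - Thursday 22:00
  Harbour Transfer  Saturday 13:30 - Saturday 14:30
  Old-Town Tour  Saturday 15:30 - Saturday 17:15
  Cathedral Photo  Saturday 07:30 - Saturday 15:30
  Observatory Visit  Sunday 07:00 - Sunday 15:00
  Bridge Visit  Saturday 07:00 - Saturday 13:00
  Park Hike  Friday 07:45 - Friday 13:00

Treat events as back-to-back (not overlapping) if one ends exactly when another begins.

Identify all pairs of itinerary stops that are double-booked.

Two intervals overlap when each starts before the other ends.
Sorted by start: Market Tasting, Market Tour, Park Hike, Bridge Visit, Cathedral Photo, Harbour Transfer, Old-Town Tour, Observatory Visit.
Market Tour starts before Market Tasting ends → Market Tasting and Market Tour overlap.
Park Hike starts after Market Tasting ends; Market Tasting is clear from here.
Park Hike starts after Market Tour ends; Market Tour is clear from here.
Bridge Visit starts after Park Hike ends; Park Hike is clear from here.
Cathedral Photo starts before Bridge Visit ends → Bridge Visit and Cathedral Photo overlap.
Harbour Transfer starts after Bridge Visit ends; Bridge Visit is clear from here.
Harbour Transfer starts before Cathedral Photo ends → Cathedral Photo and Harbour Transfer overlap.
Old-Town Tour starts exactly when Cathedral Photo ends (back-to-back, no overlap); Cathedral Photo is clear from here.
Old-Town Tour starts after Harbour Transfer ends; Harbour Transfer is clear from here.
Observatory Visit starts after Old-Town Tour ends.

Bridge Visit & Cathedral Photo, Cathedral Photo & Harbour Transfer, Market Tasting & Market Tour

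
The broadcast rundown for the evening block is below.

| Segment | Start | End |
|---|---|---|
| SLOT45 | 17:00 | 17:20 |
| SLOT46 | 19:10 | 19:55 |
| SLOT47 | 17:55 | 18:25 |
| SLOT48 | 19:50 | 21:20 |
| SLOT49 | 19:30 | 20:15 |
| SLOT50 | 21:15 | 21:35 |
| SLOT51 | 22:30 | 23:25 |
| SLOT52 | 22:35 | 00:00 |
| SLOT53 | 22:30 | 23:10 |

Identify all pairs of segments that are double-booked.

SLOT46 & SLOT48, SLOT46 & SLOT49, SLOT48 & SLOT49, SLOT48 & SLOT50, SLOT51 & SLOT52, SLOT51 & SLOT53, SLOT52 & SLOT53

Sorted by start: SLOT45, SLOT47, SLOT46, SLOT49, SLOT48, SLOT50, SLOT51, SLOT53, SLOT52.
SLOT47 starts after SLOT45 ends — done with SLOT45.
SLOT46 starts after SLOT47 ends — done with SLOT47.
SLOT49 starts before SLOT46 ends → SLOT46 and SLOT49 overlap.
SLOT48 starts before SLOT46 ends → SLOT46 and SLOT48 overlap.
SLOT50 starts after SLOT46 ends — done with SLOT46.
SLOT48 starts before SLOT49 ends → SLOT49 and SLOT48 overlap.
SLOT50 starts after SLOT49 ends — done with SLOT49.
SLOT50 starts before SLOT48 ends → SLOT48 and SLOT50 overlap.
SLOT51 starts after SLOT48 ends — done with SLOT48.
SLOT51 starts after SLOT50 ends — done with SLOT50.
SLOT53 starts before SLOT51 ends → SLOT51 and SLOT53 overlap.
SLOT52 starts before SLOT51 ends → SLOT51 and SLOT52 overlap.
SLOT52 starts before SLOT53 ends → SLOT53 and SLOT52 overlap.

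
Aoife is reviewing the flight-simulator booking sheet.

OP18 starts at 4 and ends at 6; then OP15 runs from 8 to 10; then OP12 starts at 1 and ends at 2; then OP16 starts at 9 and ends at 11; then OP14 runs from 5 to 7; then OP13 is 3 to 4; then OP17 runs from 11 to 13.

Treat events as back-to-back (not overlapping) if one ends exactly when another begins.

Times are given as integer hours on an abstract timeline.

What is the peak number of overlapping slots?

2

Sweep the timeline, counting +1 at each start and −1 at each end (ends before starts at a tie):
1 start OP12 → 1
2 end OP12 → 0
3 start OP13 → 1
4 end OP13 → 0
4 start OP18 → 1
5 start OP14 → 2
6 end OP18 → 1
7 end OP14 → 0
8 start OP15 → 1
9 start OP16 → 2
10 end OP15 → 1
11 end OP16 → 0
11 start OP17 → 1
13 end OP17 → 0
Peak is 2, at 5 (OP14, OP18).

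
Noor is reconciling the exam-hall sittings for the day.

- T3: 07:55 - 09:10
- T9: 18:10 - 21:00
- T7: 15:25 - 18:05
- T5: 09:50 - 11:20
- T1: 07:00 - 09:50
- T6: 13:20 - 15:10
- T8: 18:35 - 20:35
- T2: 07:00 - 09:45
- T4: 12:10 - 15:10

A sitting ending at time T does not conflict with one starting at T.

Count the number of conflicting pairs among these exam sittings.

Sorted by start: T1, T2, T3, T5, T4, T6, T7, T9, T8.
T2 starts before T1 ends → T1 and T2 overlap.
T3 starts before T1 ends → T1 and T3 overlap.
T5 starts exactly when T1 ends (back-to-back, no overlap) — done with T1.
T3 starts before T2 ends → T2 and T3 overlap.
T5 starts after T2 ends — done with T2.
T5 starts after T3 ends — done with T3.
T4 starts after T5 ends — done with T5.
T6 starts before T4 ends → T4 and T6 overlap.
T7 starts after T4 ends — done with T4.
T7 starts after T6 ends — done with T6.
T9 starts after T7 ends — done with T7.
T8 starts before T9 ends → T9 and T8 overlap.
Overlapping pairs: T1 & T2, T1 & T3, T2 & T3, T4 & T6, T8 & T9 — 5 in total.

5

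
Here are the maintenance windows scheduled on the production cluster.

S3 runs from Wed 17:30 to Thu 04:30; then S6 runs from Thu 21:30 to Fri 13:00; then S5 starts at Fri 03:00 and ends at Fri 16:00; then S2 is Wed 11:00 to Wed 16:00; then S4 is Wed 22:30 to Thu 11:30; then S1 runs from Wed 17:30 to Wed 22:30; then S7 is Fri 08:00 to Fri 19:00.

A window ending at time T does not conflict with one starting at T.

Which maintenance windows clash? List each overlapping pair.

Sorted by start: S2, S1, S3, S4, S6, S5, S7.
S1 starts after S2 ends; S2 is clear from here.
S3 starts before S1 ends → S1 and S3 overlap.
S4 starts exactly when S1 ends (back-to-back, no overlap); S1 is clear from here.
S4 starts before S3 ends → S3 and S4 overlap.
S6 starts after S3 ends; S3 is clear from here.
S6 starts after S4 ends; S4 is clear from here.
S5 starts before S6 ends → S6 and S5 overlap.
S7 starts before S6 ends → S6 and S7 overlap.
S7 starts before S5 ends → S5 and S7 overlap.

S1 & S3, S3 & S4, S5 & S6, S5 & S7, S6 & S7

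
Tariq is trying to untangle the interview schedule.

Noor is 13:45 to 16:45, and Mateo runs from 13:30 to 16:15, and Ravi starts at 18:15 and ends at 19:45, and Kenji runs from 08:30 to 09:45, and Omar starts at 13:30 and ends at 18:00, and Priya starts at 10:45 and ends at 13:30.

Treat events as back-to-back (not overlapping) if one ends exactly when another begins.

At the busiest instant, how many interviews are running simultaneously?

3

Walk through starts and ends in time order (an end at T is processed before a start at T):
08:30 start Kenji → 1
09:45 end Kenji → 0
10:45 start Priya → 1
13:30 end Priya → 0
13:30 start Mateo → 1
13:30 start Omar → 2
13:45 start Noor → 3
16:15 end Mateo → 2
16:45 end Noor → 1
18:00 end Omar → 0
18:15 start Ravi → 1
19:45 end Ravi → 0
Peak is 3, at 13:45 (Mateo, Noor, Omar).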